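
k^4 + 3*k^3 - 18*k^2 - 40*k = k*(k - 4)*(k + 2)*(k + 5)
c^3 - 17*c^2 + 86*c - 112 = (c - 8)*(c - 7)*(c - 2)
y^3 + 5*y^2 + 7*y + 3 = (y + 1)^2*(y + 3)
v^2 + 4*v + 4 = (v + 2)^2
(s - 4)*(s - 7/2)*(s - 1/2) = s^3 - 8*s^2 + 71*s/4 - 7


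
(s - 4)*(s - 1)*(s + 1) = s^3 - 4*s^2 - s + 4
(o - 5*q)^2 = o^2 - 10*o*q + 25*q^2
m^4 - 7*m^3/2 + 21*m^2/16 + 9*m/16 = m*(m - 3)*(m - 3/4)*(m + 1/4)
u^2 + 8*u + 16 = (u + 4)^2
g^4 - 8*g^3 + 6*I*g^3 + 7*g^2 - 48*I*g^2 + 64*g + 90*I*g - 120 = (g - 5)*(g - 3)*(g + 2*I)*(g + 4*I)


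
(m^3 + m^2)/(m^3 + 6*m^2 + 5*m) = m/(m + 5)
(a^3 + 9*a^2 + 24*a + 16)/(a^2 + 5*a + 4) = a + 4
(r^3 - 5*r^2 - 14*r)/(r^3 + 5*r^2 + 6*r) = (r - 7)/(r + 3)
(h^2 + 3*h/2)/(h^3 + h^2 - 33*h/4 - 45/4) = 2*h/(2*h^2 - h - 15)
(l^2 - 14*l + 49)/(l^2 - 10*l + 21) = (l - 7)/(l - 3)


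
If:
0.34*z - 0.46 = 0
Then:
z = 1.35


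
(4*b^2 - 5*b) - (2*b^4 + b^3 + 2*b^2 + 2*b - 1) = -2*b^4 - b^3 + 2*b^2 - 7*b + 1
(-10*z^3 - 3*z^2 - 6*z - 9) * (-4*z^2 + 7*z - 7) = 40*z^5 - 58*z^4 + 73*z^3 + 15*z^2 - 21*z + 63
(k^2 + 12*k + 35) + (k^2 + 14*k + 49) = 2*k^2 + 26*k + 84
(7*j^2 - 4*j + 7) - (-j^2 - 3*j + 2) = 8*j^2 - j + 5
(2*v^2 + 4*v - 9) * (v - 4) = 2*v^3 - 4*v^2 - 25*v + 36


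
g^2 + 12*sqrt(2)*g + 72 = (g + 6*sqrt(2))^2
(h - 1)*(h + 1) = h^2 - 1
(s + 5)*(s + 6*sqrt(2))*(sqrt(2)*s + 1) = sqrt(2)*s^3 + 5*sqrt(2)*s^2 + 13*s^2 + 6*sqrt(2)*s + 65*s + 30*sqrt(2)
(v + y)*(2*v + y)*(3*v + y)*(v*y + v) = 6*v^4*y + 6*v^4 + 11*v^3*y^2 + 11*v^3*y + 6*v^2*y^3 + 6*v^2*y^2 + v*y^4 + v*y^3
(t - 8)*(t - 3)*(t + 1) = t^3 - 10*t^2 + 13*t + 24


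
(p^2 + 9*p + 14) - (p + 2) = p^2 + 8*p + 12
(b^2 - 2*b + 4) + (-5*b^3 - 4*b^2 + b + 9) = -5*b^3 - 3*b^2 - b + 13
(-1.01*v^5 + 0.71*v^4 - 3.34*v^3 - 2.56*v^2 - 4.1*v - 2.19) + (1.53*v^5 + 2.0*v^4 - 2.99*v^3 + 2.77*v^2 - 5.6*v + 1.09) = 0.52*v^5 + 2.71*v^4 - 6.33*v^3 + 0.21*v^2 - 9.7*v - 1.1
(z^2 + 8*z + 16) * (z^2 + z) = z^4 + 9*z^3 + 24*z^2 + 16*z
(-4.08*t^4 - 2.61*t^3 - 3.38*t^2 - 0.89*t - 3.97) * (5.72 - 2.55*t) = 10.404*t^5 - 16.6821*t^4 - 6.3102*t^3 - 17.0641*t^2 + 5.0327*t - 22.7084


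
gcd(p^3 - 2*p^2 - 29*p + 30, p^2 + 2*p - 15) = p + 5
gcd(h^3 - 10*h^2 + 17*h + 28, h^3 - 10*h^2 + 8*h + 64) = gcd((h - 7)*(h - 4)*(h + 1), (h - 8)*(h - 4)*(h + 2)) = h - 4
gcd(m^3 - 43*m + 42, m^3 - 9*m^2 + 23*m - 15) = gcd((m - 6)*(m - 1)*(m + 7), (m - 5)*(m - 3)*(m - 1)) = m - 1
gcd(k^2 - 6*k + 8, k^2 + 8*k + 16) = 1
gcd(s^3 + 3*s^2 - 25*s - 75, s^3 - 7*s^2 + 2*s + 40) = s - 5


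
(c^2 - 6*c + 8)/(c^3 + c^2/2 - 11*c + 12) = 2*(c - 4)/(2*c^2 + 5*c - 12)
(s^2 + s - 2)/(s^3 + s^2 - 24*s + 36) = (s^2 + s - 2)/(s^3 + s^2 - 24*s + 36)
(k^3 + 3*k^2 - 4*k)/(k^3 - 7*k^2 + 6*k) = (k + 4)/(k - 6)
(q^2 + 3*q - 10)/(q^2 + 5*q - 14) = (q + 5)/(q + 7)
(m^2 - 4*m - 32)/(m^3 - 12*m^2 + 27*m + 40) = (m + 4)/(m^2 - 4*m - 5)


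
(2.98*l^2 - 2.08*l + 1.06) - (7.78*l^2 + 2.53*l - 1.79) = -4.8*l^2 - 4.61*l + 2.85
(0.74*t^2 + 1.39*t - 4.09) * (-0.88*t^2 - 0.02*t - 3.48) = -0.6512*t^4 - 1.238*t^3 + 0.9962*t^2 - 4.7554*t + 14.2332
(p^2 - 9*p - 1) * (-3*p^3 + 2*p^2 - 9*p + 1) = -3*p^5 + 29*p^4 - 24*p^3 + 80*p^2 - 1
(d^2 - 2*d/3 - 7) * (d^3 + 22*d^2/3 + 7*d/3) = d^5 + 20*d^4/3 - 86*d^3/9 - 476*d^2/9 - 49*d/3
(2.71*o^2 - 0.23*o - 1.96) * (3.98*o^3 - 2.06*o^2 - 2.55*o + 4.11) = 10.7858*o^5 - 6.498*o^4 - 14.2375*o^3 + 15.7622*o^2 + 4.0527*o - 8.0556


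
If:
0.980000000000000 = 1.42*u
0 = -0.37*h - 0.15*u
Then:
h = -0.28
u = 0.69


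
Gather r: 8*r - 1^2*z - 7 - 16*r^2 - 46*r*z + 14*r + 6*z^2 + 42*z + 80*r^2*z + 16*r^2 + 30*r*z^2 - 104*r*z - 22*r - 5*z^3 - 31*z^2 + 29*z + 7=80*r^2*z + r*(30*z^2 - 150*z) - 5*z^3 - 25*z^2 + 70*z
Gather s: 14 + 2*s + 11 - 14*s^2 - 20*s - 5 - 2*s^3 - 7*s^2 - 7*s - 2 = -2*s^3 - 21*s^2 - 25*s + 18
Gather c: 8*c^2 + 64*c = 8*c^2 + 64*c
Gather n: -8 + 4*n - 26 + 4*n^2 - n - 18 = 4*n^2 + 3*n - 52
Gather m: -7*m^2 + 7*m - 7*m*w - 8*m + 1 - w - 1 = -7*m^2 + m*(-7*w - 1) - w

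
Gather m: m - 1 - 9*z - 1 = m - 9*z - 2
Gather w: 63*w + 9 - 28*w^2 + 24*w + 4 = -28*w^2 + 87*w + 13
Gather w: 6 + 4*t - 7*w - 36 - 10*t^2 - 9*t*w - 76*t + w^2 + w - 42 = -10*t^2 - 72*t + w^2 + w*(-9*t - 6) - 72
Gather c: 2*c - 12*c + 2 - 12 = -10*c - 10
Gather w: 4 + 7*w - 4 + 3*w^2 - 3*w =3*w^2 + 4*w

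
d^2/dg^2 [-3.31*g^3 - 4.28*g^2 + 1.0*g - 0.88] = -19.86*g - 8.56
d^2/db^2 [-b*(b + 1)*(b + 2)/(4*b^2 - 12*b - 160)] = 30*(-b^3 - 12*b^2 - 84*b - 76)/(b^6 - 9*b^5 - 93*b^4 + 693*b^3 + 3720*b^2 - 14400*b - 64000)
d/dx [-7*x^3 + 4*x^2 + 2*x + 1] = -21*x^2 + 8*x + 2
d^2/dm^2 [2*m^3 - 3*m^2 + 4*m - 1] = 12*m - 6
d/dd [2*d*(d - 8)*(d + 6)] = 6*d^2 - 8*d - 96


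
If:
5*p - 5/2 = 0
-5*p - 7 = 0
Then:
No Solution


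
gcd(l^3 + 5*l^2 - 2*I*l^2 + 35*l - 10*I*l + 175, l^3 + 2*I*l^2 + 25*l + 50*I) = l + 5*I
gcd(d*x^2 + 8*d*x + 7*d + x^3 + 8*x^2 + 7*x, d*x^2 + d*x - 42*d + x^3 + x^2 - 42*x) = d*x + 7*d + x^2 + 7*x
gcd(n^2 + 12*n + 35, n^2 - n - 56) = n + 7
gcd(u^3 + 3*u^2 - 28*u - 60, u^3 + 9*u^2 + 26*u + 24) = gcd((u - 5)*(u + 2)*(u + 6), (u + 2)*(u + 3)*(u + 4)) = u + 2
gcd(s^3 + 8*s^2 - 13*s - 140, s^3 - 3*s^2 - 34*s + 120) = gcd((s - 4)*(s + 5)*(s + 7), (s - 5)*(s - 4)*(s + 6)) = s - 4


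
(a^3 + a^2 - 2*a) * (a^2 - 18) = a^5 + a^4 - 20*a^3 - 18*a^2 + 36*a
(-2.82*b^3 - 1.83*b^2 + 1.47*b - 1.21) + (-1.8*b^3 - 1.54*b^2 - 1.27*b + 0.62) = -4.62*b^3 - 3.37*b^2 + 0.2*b - 0.59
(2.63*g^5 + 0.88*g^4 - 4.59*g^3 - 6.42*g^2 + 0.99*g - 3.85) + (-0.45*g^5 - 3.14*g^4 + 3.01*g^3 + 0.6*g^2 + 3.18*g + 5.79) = 2.18*g^5 - 2.26*g^4 - 1.58*g^3 - 5.82*g^2 + 4.17*g + 1.94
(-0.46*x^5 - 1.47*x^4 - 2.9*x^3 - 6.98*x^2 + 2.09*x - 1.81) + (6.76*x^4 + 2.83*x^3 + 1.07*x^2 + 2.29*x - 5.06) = -0.46*x^5 + 5.29*x^4 - 0.0699999999999998*x^3 - 5.91*x^2 + 4.38*x - 6.87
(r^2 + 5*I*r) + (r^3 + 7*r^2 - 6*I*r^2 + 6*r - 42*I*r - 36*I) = r^3 + 8*r^2 - 6*I*r^2 + 6*r - 37*I*r - 36*I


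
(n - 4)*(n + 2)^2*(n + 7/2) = n^4 + 7*n^3/2 - 12*n^2 - 58*n - 56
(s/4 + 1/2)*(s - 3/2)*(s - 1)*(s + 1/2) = s^4/4 - 15*s^2/16 + 5*s/16 + 3/8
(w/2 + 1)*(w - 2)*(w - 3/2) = w^3/2 - 3*w^2/4 - 2*w + 3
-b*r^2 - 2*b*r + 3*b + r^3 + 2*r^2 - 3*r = (-b + r)*(r - 1)*(r + 3)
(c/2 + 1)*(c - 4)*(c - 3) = c^3/2 - 5*c^2/2 - c + 12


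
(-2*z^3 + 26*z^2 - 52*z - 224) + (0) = -2*z^3 + 26*z^2 - 52*z - 224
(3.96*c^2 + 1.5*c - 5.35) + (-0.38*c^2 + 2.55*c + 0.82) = 3.58*c^2 + 4.05*c - 4.53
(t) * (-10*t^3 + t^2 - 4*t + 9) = -10*t^4 + t^3 - 4*t^2 + 9*t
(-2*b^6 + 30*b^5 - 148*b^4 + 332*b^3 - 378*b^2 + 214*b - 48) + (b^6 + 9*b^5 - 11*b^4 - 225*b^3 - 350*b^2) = -b^6 + 39*b^5 - 159*b^4 + 107*b^3 - 728*b^2 + 214*b - 48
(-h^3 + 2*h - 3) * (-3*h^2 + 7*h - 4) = 3*h^5 - 7*h^4 - 2*h^3 + 23*h^2 - 29*h + 12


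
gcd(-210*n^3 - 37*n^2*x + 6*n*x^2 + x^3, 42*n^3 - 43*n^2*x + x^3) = -42*n^2 + n*x + x^2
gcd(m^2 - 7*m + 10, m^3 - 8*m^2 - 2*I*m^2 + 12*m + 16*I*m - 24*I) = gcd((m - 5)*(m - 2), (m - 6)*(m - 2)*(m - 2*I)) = m - 2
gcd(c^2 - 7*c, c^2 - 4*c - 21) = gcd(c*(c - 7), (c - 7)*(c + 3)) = c - 7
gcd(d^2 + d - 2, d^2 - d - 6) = d + 2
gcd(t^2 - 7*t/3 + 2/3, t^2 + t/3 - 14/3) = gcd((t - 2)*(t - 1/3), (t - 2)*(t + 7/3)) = t - 2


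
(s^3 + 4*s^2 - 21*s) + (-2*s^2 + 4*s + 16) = s^3 + 2*s^2 - 17*s + 16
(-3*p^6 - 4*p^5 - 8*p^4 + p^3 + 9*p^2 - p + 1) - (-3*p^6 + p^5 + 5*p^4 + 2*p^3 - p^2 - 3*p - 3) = -5*p^5 - 13*p^4 - p^3 + 10*p^2 + 2*p + 4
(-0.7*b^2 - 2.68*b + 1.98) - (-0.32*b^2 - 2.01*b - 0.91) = -0.38*b^2 - 0.67*b + 2.89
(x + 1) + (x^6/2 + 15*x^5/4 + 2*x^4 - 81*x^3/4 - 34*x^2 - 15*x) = x^6/2 + 15*x^5/4 + 2*x^4 - 81*x^3/4 - 34*x^2 - 14*x + 1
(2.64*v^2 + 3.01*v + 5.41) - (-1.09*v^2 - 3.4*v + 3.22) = 3.73*v^2 + 6.41*v + 2.19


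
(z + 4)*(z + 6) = z^2 + 10*z + 24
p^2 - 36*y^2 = (p - 6*y)*(p + 6*y)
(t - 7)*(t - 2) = t^2 - 9*t + 14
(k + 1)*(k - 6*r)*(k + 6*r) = k^3 + k^2 - 36*k*r^2 - 36*r^2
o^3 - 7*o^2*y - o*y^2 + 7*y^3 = (o - 7*y)*(o - y)*(o + y)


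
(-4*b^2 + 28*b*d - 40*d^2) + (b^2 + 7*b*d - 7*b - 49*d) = -3*b^2 + 35*b*d - 7*b - 40*d^2 - 49*d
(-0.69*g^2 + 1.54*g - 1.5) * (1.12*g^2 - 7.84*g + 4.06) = -0.7728*g^4 + 7.1344*g^3 - 16.555*g^2 + 18.0124*g - 6.09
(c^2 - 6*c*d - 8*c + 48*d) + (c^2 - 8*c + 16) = 2*c^2 - 6*c*d - 16*c + 48*d + 16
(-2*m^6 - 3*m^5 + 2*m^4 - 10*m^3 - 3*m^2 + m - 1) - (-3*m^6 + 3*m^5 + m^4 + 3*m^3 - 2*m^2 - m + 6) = m^6 - 6*m^5 + m^4 - 13*m^3 - m^2 + 2*m - 7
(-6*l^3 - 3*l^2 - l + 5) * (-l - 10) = 6*l^4 + 63*l^3 + 31*l^2 + 5*l - 50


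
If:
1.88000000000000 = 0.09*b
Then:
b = 20.89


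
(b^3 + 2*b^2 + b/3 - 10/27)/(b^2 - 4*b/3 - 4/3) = (9*b^2 + 12*b - 5)/(9*(b - 2))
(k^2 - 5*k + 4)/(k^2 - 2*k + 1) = (k - 4)/(k - 1)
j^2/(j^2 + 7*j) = j/(j + 7)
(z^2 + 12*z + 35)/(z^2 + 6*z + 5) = (z + 7)/(z + 1)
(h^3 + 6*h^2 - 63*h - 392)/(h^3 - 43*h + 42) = (h^2 - h - 56)/(h^2 - 7*h + 6)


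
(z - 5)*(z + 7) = z^2 + 2*z - 35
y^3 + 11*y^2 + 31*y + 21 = (y + 1)*(y + 3)*(y + 7)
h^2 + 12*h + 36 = (h + 6)^2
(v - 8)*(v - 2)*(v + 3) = v^3 - 7*v^2 - 14*v + 48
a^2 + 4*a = a*(a + 4)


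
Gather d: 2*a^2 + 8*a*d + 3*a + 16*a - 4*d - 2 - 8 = 2*a^2 + 19*a + d*(8*a - 4) - 10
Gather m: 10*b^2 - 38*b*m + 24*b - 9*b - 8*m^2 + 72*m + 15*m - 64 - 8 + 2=10*b^2 + 15*b - 8*m^2 + m*(87 - 38*b) - 70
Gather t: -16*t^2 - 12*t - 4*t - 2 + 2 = -16*t^2 - 16*t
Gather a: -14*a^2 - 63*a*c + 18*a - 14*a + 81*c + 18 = -14*a^2 + a*(4 - 63*c) + 81*c + 18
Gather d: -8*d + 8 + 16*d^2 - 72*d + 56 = 16*d^2 - 80*d + 64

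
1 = 1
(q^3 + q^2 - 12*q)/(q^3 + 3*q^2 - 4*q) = (q - 3)/(q - 1)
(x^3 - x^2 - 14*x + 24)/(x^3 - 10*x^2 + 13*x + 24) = (x^2 + 2*x - 8)/(x^2 - 7*x - 8)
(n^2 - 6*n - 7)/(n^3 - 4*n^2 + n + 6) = (n - 7)/(n^2 - 5*n + 6)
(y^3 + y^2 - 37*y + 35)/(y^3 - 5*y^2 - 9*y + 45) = (y^2 + 6*y - 7)/(y^2 - 9)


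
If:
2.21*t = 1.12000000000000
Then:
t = 0.51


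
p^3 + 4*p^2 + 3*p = p*(p + 1)*(p + 3)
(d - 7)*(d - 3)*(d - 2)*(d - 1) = d^4 - 13*d^3 + 53*d^2 - 83*d + 42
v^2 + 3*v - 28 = (v - 4)*(v + 7)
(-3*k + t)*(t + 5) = -3*k*t - 15*k + t^2 + 5*t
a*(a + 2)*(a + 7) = a^3 + 9*a^2 + 14*a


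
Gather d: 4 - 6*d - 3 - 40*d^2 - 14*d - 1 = -40*d^2 - 20*d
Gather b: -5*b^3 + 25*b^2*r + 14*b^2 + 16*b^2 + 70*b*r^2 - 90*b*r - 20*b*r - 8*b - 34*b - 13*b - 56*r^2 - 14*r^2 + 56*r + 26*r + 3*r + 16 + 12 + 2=-5*b^3 + b^2*(25*r + 30) + b*(70*r^2 - 110*r - 55) - 70*r^2 + 85*r + 30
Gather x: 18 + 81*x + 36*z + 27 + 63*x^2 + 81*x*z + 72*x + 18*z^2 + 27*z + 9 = 63*x^2 + x*(81*z + 153) + 18*z^2 + 63*z + 54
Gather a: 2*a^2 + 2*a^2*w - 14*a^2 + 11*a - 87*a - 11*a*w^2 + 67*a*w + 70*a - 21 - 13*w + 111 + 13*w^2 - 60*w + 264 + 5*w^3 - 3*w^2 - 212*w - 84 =a^2*(2*w - 12) + a*(-11*w^2 + 67*w - 6) + 5*w^3 + 10*w^2 - 285*w + 270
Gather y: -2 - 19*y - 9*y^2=-9*y^2 - 19*y - 2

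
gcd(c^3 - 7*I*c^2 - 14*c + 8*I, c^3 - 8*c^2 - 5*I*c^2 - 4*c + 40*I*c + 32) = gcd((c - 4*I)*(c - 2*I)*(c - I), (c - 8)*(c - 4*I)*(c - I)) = c^2 - 5*I*c - 4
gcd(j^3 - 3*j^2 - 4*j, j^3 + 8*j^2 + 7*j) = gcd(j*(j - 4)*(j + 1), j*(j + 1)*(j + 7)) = j^2 + j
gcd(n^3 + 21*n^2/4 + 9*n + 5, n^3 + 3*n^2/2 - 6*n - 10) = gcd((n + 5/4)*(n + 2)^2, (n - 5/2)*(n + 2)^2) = n^2 + 4*n + 4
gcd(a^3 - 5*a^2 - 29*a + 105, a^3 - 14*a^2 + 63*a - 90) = a - 3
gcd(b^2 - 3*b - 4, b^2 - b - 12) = b - 4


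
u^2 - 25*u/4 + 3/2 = (u - 6)*(u - 1/4)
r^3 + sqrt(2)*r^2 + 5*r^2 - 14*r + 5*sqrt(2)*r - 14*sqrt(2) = (r - 2)*(r + 7)*(r + sqrt(2))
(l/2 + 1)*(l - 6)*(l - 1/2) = l^3/2 - 9*l^2/4 - 5*l + 3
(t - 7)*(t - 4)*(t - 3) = t^3 - 14*t^2 + 61*t - 84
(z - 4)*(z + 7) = z^2 + 3*z - 28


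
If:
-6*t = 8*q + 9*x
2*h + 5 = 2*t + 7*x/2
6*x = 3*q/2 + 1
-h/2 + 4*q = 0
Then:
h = -944/445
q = -118/445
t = 271/1335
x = 134/1335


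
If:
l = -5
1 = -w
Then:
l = -5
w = -1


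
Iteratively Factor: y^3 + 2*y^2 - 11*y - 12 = (y + 1)*(y^2 + y - 12) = (y + 1)*(y + 4)*(y - 3)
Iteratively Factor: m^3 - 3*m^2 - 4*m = (m)*(m^2 - 3*m - 4) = m*(m + 1)*(m - 4)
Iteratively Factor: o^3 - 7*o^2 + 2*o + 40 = (o - 4)*(o^2 - 3*o - 10) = (o - 4)*(o + 2)*(o - 5)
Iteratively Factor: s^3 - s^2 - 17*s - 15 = (s + 3)*(s^2 - 4*s - 5) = (s - 5)*(s + 3)*(s + 1)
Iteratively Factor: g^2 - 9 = (g - 3)*(g + 3)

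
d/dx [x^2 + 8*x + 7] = 2*x + 8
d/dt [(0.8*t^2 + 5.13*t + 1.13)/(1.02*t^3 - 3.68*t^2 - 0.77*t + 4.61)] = (-0.816*t^4 - 10.4652*t^3 + 14.8046*t^2 + 15.6928*t + 24.5194)/(1.0404*t^6 - 7.5072*t^5 + 11.9716*t^4 + 15.0716*t^3 - 33.3367*t^2 - 7.0994*t + 21.2521)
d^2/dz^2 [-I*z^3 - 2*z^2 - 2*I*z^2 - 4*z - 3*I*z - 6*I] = -6*I*z - 4 - 4*I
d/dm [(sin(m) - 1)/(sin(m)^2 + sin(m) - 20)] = (2*sin(m) + cos(m)^2 - 20)*cos(m)/(sin(m)^2 + sin(m) - 20)^2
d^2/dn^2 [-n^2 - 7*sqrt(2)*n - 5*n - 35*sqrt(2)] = -2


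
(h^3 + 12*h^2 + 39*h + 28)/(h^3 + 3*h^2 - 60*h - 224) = (h + 1)/(h - 8)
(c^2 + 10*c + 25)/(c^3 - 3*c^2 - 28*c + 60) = (c + 5)/(c^2 - 8*c + 12)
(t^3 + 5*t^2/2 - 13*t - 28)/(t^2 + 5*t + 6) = (t^2 + t/2 - 14)/(t + 3)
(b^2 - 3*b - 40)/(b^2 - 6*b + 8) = (b^2 - 3*b - 40)/(b^2 - 6*b + 8)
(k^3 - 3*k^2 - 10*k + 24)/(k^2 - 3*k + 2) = (k^2 - k - 12)/(k - 1)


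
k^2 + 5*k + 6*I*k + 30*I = (k + 5)*(k + 6*I)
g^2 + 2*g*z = g*(g + 2*z)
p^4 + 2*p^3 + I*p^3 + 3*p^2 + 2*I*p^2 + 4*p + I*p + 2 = (p + 1)*(p + 2*I)*(-I*p - I)*(I*p + 1)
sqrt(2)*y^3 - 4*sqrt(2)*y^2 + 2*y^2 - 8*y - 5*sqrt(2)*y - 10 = (y - 5)*(y + sqrt(2))*(sqrt(2)*y + sqrt(2))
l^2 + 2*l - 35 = (l - 5)*(l + 7)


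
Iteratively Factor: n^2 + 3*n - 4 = (n - 1)*(n + 4)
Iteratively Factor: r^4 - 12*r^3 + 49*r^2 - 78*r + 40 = (r - 1)*(r^3 - 11*r^2 + 38*r - 40) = (r - 4)*(r - 1)*(r^2 - 7*r + 10) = (r - 5)*(r - 4)*(r - 1)*(r - 2)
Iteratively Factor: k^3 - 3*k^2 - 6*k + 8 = (k - 1)*(k^2 - 2*k - 8) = (k - 1)*(k + 2)*(k - 4)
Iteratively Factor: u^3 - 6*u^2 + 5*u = (u - 5)*(u^2 - u) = u*(u - 5)*(u - 1)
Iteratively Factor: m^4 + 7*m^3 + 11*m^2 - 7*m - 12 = (m + 3)*(m^3 + 4*m^2 - m - 4) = (m - 1)*(m + 3)*(m^2 + 5*m + 4) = (m - 1)*(m + 1)*(m + 3)*(m + 4)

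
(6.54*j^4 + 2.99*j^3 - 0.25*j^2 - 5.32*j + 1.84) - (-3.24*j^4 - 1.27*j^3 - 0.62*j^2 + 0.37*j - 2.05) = 9.78*j^4 + 4.26*j^3 + 0.37*j^2 - 5.69*j + 3.89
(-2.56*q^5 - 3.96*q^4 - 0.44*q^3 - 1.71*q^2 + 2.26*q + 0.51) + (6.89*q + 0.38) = -2.56*q^5 - 3.96*q^4 - 0.44*q^3 - 1.71*q^2 + 9.15*q + 0.89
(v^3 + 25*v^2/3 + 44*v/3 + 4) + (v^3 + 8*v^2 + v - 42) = 2*v^3 + 49*v^2/3 + 47*v/3 - 38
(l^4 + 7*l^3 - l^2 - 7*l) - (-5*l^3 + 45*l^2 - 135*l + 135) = l^4 + 12*l^3 - 46*l^2 + 128*l - 135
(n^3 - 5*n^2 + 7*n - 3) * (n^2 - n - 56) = n^5 - 6*n^4 - 44*n^3 + 270*n^2 - 389*n + 168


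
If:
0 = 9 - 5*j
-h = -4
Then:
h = 4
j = 9/5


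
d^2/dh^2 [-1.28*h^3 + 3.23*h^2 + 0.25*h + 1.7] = 6.46 - 7.68*h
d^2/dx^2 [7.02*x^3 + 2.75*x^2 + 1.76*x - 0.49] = 42.12*x + 5.5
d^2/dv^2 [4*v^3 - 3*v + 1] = 24*v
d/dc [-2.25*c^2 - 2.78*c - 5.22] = -4.5*c - 2.78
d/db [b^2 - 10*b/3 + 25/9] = 2*b - 10/3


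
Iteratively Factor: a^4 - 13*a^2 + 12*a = (a - 3)*(a^3 + 3*a^2 - 4*a) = a*(a - 3)*(a^2 + 3*a - 4) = a*(a - 3)*(a - 1)*(a + 4)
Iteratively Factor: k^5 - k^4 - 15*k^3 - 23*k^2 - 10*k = (k)*(k^4 - k^3 - 15*k^2 - 23*k - 10) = k*(k + 2)*(k^3 - 3*k^2 - 9*k - 5) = k*(k + 1)*(k + 2)*(k^2 - 4*k - 5) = k*(k + 1)^2*(k + 2)*(k - 5)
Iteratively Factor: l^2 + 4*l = (l + 4)*(l)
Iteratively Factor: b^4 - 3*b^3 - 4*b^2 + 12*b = (b - 3)*(b^3 - 4*b) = (b - 3)*(b - 2)*(b^2 + 2*b) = b*(b - 3)*(b - 2)*(b + 2)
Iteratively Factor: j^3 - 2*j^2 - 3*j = (j - 3)*(j^2 + j) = (j - 3)*(j + 1)*(j)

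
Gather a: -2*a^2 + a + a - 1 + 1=-2*a^2 + 2*a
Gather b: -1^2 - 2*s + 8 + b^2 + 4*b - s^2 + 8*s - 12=b^2 + 4*b - s^2 + 6*s - 5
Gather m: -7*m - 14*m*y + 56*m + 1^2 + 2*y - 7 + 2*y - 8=m*(49 - 14*y) + 4*y - 14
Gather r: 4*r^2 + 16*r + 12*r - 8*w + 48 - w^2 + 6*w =4*r^2 + 28*r - w^2 - 2*w + 48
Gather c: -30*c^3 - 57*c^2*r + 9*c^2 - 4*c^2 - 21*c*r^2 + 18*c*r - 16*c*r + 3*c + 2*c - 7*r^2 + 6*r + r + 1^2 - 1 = -30*c^3 + c^2*(5 - 57*r) + c*(-21*r^2 + 2*r + 5) - 7*r^2 + 7*r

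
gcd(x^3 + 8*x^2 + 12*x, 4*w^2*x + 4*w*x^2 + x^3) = x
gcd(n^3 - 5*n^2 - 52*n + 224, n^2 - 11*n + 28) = n - 4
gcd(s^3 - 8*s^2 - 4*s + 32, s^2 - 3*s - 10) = s + 2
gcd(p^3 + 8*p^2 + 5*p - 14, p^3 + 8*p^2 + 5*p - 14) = p^3 + 8*p^2 + 5*p - 14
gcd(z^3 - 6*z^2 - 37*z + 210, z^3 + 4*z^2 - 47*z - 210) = z^2 - z - 42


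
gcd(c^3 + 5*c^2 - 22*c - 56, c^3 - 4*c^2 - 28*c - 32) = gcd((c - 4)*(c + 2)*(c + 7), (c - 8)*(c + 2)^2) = c + 2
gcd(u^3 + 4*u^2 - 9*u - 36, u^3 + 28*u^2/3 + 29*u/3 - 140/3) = u + 4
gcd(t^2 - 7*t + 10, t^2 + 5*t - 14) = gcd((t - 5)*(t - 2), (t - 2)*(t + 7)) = t - 2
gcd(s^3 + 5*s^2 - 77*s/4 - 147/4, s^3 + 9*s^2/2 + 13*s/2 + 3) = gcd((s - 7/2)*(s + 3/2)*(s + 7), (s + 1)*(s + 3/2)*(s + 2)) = s + 3/2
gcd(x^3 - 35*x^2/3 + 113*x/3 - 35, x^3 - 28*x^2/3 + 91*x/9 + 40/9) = x - 5/3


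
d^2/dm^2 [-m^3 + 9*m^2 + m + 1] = 18 - 6*m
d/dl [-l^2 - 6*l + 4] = -2*l - 6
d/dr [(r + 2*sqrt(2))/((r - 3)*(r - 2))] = (-r^2 - 4*sqrt(2)*r + 6 + 10*sqrt(2))/(r^4 - 10*r^3 + 37*r^2 - 60*r + 36)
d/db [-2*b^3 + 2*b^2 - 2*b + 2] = -6*b^2 + 4*b - 2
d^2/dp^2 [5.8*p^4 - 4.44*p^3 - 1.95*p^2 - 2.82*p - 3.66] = 69.6*p^2 - 26.64*p - 3.9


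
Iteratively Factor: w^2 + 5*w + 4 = (w + 1)*(w + 4)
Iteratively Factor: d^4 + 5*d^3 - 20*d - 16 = (d - 2)*(d^3 + 7*d^2 + 14*d + 8) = (d - 2)*(d + 4)*(d^2 + 3*d + 2) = (d - 2)*(d + 2)*(d + 4)*(d + 1)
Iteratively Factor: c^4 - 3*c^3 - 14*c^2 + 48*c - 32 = (c - 1)*(c^3 - 2*c^2 - 16*c + 32) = (c - 4)*(c - 1)*(c^2 + 2*c - 8) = (c - 4)*(c - 2)*(c - 1)*(c + 4)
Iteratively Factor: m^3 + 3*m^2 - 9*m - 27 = (m - 3)*(m^2 + 6*m + 9) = (m - 3)*(m + 3)*(m + 3)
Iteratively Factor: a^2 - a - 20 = (a + 4)*(a - 5)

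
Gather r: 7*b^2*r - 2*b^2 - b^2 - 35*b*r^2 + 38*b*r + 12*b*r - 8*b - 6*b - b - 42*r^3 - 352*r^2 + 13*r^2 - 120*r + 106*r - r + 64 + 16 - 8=-3*b^2 - 15*b - 42*r^3 + r^2*(-35*b - 339) + r*(7*b^2 + 50*b - 15) + 72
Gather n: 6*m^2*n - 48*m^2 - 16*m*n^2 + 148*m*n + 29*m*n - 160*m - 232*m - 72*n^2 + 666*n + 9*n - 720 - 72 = -48*m^2 - 392*m + n^2*(-16*m - 72) + n*(6*m^2 + 177*m + 675) - 792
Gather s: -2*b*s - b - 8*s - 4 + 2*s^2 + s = -b + 2*s^2 + s*(-2*b - 7) - 4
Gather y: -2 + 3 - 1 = 0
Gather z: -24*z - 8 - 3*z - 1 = -27*z - 9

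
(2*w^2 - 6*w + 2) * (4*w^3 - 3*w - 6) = 8*w^5 - 24*w^4 + 2*w^3 + 6*w^2 + 30*w - 12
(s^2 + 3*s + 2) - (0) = s^2 + 3*s + 2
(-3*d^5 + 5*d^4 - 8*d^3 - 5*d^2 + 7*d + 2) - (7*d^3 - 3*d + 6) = -3*d^5 + 5*d^4 - 15*d^3 - 5*d^2 + 10*d - 4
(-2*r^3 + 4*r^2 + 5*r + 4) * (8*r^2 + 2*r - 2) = -16*r^5 + 28*r^4 + 52*r^3 + 34*r^2 - 2*r - 8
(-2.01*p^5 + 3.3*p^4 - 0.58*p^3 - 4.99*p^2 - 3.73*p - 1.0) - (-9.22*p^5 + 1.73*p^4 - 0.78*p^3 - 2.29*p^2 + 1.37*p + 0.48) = 7.21*p^5 + 1.57*p^4 + 0.2*p^3 - 2.7*p^2 - 5.1*p - 1.48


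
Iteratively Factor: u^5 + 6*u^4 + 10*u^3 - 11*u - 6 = (u - 1)*(u^4 + 7*u^3 + 17*u^2 + 17*u + 6) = (u - 1)*(u + 1)*(u^3 + 6*u^2 + 11*u + 6) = (u - 1)*(u + 1)^2*(u^2 + 5*u + 6) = (u - 1)*(u + 1)^2*(u + 2)*(u + 3)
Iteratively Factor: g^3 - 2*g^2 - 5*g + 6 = (g + 2)*(g^2 - 4*g + 3) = (g - 3)*(g + 2)*(g - 1)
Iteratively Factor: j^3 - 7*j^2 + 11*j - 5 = (j - 1)*(j^2 - 6*j + 5) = (j - 5)*(j - 1)*(j - 1)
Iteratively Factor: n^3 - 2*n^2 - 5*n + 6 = (n - 3)*(n^2 + n - 2) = (n - 3)*(n - 1)*(n + 2)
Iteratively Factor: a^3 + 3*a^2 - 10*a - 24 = (a - 3)*(a^2 + 6*a + 8) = (a - 3)*(a + 4)*(a + 2)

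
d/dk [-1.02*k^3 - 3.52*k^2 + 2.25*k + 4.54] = -3.06*k^2 - 7.04*k + 2.25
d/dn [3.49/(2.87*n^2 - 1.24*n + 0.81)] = (4.3276 - 20.0326*n)/(2.87*n^2 - 1.24*n + 0.81)^2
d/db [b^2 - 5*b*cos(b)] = 5*b*sin(b) + 2*b - 5*cos(b)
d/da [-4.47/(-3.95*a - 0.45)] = -17.6565/(3.95*a + 0.45)^2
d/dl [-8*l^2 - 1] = -16*l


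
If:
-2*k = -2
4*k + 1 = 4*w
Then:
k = 1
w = 5/4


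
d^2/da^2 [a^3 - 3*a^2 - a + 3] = 6*a - 6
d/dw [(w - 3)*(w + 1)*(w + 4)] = 3*w^2 + 4*w - 11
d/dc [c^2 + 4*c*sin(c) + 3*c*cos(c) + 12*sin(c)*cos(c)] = -3*c*sin(c) + 4*c*cos(c) + 2*c + 4*sin(c) + 3*cos(c) + 12*cos(2*c)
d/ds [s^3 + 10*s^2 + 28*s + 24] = 3*s^2 + 20*s + 28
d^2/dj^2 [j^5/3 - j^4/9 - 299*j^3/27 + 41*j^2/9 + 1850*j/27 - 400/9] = 20*j^3/3 - 4*j^2/3 - 598*j/9 + 82/9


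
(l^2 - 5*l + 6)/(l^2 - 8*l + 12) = (l - 3)/(l - 6)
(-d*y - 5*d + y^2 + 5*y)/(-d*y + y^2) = (y + 5)/y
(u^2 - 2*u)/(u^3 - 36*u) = (u - 2)/(u^2 - 36)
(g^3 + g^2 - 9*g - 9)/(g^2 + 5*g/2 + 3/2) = 2*(g^2 - 9)/(2*g + 3)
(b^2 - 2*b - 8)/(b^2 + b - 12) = (b^2 - 2*b - 8)/(b^2 + b - 12)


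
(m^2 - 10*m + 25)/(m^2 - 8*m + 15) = (m - 5)/(m - 3)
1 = 1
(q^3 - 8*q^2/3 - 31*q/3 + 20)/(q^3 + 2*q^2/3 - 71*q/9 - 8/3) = 3*(3*q^2 - 17*q + 20)/(9*q^2 - 21*q - 8)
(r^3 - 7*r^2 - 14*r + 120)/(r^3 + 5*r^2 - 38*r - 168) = (r - 5)/(r + 7)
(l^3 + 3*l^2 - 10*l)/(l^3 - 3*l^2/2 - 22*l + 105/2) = 2*l*(l - 2)/(2*l^2 - 13*l + 21)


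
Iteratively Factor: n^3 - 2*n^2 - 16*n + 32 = (n + 4)*(n^2 - 6*n + 8) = (n - 4)*(n + 4)*(n - 2)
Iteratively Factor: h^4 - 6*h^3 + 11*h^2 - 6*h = (h - 2)*(h^3 - 4*h^2 + 3*h) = h*(h - 2)*(h^2 - 4*h + 3) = h*(h - 2)*(h - 1)*(h - 3)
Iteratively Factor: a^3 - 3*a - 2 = (a + 1)*(a^2 - a - 2) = (a + 1)^2*(a - 2)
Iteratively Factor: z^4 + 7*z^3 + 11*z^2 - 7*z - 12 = (z - 1)*(z^3 + 8*z^2 + 19*z + 12) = (z - 1)*(z + 3)*(z^2 + 5*z + 4) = (z - 1)*(z + 1)*(z + 3)*(z + 4)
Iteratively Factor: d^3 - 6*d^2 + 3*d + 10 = (d - 5)*(d^2 - d - 2) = (d - 5)*(d - 2)*(d + 1)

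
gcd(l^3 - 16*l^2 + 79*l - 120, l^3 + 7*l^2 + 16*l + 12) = 1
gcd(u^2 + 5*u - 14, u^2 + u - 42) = u + 7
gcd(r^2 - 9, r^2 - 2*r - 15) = r + 3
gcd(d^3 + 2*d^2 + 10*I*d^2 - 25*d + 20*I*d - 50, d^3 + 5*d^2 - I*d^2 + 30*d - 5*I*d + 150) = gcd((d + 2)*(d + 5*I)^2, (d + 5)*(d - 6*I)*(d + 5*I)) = d + 5*I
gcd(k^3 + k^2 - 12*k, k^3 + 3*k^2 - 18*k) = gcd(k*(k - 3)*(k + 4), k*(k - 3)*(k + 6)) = k^2 - 3*k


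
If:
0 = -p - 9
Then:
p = -9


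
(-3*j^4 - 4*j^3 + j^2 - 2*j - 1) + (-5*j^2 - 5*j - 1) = -3*j^4 - 4*j^3 - 4*j^2 - 7*j - 2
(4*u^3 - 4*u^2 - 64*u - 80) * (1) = 4*u^3 - 4*u^2 - 64*u - 80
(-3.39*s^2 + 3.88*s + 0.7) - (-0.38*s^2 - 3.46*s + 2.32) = -3.01*s^2 + 7.34*s - 1.62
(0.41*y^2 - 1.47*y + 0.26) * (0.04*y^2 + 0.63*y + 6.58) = 0.0164*y^4 + 0.1995*y^3 + 1.7821*y^2 - 9.5088*y + 1.7108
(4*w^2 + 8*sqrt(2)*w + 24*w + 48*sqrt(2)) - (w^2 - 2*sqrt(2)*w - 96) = 3*w^2 + 10*sqrt(2)*w + 24*w + 48*sqrt(2) + 96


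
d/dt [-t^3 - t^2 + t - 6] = -3*t^2 - 2*t + 1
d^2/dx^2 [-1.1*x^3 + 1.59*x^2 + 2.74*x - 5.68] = 3.18 - 6.6*x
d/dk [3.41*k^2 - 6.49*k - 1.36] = 6.82*k - 6.49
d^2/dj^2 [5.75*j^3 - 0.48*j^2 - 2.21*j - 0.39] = 34.5*j - 0.96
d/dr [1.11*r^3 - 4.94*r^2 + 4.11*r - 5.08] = 3.33*r^2 - 9.88*r + 4.11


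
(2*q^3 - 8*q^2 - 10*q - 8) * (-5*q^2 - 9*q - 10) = -10*q^5 + 22*q^4 + 102*q^3 + 210*q^2 + 172*q + 80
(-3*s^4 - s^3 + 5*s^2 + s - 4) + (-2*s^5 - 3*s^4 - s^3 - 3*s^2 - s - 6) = -2*s^5 - 6*s^4 - 2*s^3 + 2*s^2 - 10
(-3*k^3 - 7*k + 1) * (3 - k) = 3*k^4 - 9*k^3 + 7*k^2 - 22*k + 3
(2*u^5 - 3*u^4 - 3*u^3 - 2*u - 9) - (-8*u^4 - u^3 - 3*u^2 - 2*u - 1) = 2*u^5 + 5*u^4 - 2*u^3 + 3*u^2 - 8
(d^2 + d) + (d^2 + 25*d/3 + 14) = 2*d^2 + 28*d/3 + 14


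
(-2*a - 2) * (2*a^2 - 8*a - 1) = -4*a^3 + 12*a^2 + 18*a + 2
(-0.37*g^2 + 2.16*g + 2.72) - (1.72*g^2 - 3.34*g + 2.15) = -2.09*g^2 + 5.5*g + 0.57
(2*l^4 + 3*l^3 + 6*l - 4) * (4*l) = 8*l^5 + 12*l^4 + 24*l^2 - 16*l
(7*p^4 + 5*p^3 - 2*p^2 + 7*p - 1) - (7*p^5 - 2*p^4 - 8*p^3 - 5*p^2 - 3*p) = -7*p^5 + 9*p^4 + 13*p^3 + 3*p^2 + 10*p - 1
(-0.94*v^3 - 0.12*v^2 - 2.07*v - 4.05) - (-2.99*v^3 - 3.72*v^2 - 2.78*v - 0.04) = 2.05*v^3 + 3.6*v^2 + 0.71*v - 4.01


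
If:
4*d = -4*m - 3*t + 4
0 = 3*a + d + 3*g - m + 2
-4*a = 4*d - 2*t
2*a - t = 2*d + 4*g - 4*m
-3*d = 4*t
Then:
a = -11/14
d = 4/7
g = 5/28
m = 3/4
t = -3/7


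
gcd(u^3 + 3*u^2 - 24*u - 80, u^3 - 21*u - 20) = u^2 - u - 20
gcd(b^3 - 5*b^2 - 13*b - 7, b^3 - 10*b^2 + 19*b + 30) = b + 1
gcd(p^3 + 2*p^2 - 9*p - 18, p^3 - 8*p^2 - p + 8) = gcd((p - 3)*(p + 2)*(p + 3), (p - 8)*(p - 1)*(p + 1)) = 1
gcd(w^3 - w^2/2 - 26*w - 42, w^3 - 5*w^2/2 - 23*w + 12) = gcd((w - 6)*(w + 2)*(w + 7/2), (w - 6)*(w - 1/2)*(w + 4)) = w - 6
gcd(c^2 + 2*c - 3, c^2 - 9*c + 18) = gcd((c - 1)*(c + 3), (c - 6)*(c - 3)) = 1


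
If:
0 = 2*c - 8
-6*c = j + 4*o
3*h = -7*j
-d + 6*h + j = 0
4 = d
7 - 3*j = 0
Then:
No Solution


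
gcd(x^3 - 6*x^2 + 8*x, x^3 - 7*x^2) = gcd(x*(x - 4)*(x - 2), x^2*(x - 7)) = x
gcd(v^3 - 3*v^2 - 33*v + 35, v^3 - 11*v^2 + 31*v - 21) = v^2 - 8*v + 7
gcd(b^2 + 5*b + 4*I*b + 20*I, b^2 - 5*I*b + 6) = 1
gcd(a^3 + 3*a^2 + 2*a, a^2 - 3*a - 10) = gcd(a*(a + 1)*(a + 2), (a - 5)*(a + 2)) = a + 2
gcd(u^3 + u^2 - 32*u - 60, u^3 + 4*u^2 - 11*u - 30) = u^2 + 7*u + 10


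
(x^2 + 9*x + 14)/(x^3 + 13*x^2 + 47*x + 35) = (x + 2)/(x^2 + 6*x + 5)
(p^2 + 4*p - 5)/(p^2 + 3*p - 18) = (p^2 + 4*p - 5)/(p^2 + 3*p - 18)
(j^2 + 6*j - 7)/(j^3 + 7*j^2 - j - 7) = 1/(j + 1)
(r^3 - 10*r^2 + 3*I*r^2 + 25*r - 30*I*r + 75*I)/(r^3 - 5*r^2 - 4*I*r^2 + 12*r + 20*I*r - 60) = (r^2 + r*(-5 + 3*I) - 15*I)/(r^2 - 4*I*r + 12)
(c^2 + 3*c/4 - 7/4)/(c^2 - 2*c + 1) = (c + 7/4)/(c - 1)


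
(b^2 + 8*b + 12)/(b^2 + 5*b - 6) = (b + 2)/(b - 1)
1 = 1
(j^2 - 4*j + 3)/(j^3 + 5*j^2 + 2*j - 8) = (j - 3)/(j^2 + 6*j + 8)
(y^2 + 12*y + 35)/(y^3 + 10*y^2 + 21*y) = (y + 5)/(y*(y + 3))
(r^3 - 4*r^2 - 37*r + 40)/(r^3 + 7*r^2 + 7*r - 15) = (r - 8)/(r + 3)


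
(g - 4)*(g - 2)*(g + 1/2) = g^3 - 11*g^2/2 + 5*g + 4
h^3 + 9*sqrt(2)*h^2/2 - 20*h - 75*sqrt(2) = (h - 3*sqrt(2))*(h + 5*sqrt(2)/2)*(h + 5*sqrt(2))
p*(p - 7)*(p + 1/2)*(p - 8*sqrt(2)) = p^4 - 8*sqrt(2)*p^3 - 13*p^3/2 - 7*p^2/2 + 52*sqrt(2)*p^2 + 28*sqrt(2)*p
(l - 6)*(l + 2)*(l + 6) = l^3 + 2*l^2 - 36*l - 72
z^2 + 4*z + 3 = (z + 1)*(z + 3)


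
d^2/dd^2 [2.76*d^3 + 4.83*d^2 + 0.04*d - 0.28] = 16.56*d + 9.66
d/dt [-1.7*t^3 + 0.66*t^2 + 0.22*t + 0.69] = -5.1*t^2 + 1.32*t + 0.22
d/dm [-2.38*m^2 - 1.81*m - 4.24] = -4.76*m - 1.81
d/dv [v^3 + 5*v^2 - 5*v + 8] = 3*v^2 + 10*v - 5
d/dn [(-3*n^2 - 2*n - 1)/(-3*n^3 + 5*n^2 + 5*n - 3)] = (-9*n^4 - 12*n^3 - 14*n^2 + 28*n + 11)/(9*n^6 - 30*n^5 - 5*n^4 + 68*n^3 - 5*n^2 - 30*n + 9)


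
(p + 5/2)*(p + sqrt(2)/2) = p^2 + sqrt(2)*p/2 + 5*p/2 + 5*sqrt(2)/4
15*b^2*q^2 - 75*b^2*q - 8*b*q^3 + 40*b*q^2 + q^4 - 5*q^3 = q*(-5*b + q)*(-3*b + q)*(q - 5)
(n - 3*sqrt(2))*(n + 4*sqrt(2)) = n^2 + sqrt(2)*n - 24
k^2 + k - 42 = (k - 6)*(k + 7)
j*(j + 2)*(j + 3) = j^3 + 5*j^2 + 6*j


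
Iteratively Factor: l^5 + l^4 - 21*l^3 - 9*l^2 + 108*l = (l - 3)*(l^4 + 4*l^3 - 9*l^2 - 36*l) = (l - 3)*(l + 3)*(l^3 + l^2 - 12*l) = (l - 3)^2*(l + 3)*(l^2 + 4*l) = l*(l - 3)^2*(l + 3)*(l + 4)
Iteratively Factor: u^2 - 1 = (u + 1)*(u - 1)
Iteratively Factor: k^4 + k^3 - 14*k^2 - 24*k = (k)*(k^3 + k^2 - 14*k - 24) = k*(k + 3)*(k^2 - 2*k - 8) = k*(k + 2)*(k + 3)*(k - 4)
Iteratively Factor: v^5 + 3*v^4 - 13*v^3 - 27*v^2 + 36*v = (v - 1)*(v^4 + 4*v^3 - 9*v^2 - 36*v) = (v - 1)*(v + 4)*(v^3 - 9*v) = (v - 1)*(v + 3)*(v + 4)*(v^2 - 3*v) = (v - 3)*(v - 1)*(v + 3)*(v + 4)*(v)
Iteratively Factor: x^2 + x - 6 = (x - 2)*(x + 3)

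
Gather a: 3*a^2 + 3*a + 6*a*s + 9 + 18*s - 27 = 3*a^2 + a*(6*s + 3) + 18*s - 18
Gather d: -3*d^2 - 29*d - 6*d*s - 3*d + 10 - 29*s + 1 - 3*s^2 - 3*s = -3*d^2 + d*(-6*s - 32) - 3*s^2 - 32*s + 11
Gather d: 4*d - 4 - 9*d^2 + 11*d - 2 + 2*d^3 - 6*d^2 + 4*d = 2*d^3 - 15*d^2 + 19*d - 6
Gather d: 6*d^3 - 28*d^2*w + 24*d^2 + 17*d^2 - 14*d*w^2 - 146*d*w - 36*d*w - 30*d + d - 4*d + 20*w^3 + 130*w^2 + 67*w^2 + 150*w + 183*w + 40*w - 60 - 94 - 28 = 6*d^3 + d^2*(41 - 28*w) + d*(-14*w^2 - 182*w - 33) + 20*w^3 + 197*w^2 + 373*w - 182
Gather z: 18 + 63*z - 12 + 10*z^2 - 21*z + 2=10*z^2 + 42*z + 8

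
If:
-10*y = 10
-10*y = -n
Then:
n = -10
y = -1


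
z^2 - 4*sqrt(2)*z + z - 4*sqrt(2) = (z + 1)*(z - 4*sqrt(2))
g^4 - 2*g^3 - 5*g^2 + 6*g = g*(g - 3)*(g - 1)*(g + 2)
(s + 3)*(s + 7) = s^2 + 10*s + 21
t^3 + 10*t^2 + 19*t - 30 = (t - 1)*(t + 5)*(t + 6)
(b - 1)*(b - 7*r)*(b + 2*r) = b^3 - 5*b^2*r - b^2 - 14*b*r^2 + 5*b*r + 14*r^2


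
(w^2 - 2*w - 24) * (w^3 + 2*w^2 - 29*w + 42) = w^5 - 57*w^3 + 52*w^2 + 612*w - 1008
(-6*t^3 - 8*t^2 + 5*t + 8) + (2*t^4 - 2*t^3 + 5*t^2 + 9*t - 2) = 2*t^4 - 8*t^3 - 3*t^2 + 14*t + 6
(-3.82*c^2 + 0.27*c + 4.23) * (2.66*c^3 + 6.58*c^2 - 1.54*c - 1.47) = -10.1612*c^5 - 24.4174*c^4 + 18.9112*c^3 + 33.033*c^2 - 6.9111*c - 6.2181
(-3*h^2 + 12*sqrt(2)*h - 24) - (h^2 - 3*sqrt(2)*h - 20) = -4*h^2 + 15*sqrt(2)*h - 4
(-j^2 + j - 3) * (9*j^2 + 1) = -9*j^4 + 9*j^3 - 28*j^2 + j - 3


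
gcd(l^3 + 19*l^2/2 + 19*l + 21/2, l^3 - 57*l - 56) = l^2 + 8*l + 7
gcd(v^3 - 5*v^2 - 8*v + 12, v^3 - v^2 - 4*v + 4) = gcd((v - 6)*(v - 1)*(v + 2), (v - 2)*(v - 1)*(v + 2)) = v^2 + v - 2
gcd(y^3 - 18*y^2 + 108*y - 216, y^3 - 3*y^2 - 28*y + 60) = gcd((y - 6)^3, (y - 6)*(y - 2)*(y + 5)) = y - 6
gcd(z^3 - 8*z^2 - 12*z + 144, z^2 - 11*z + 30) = z - 6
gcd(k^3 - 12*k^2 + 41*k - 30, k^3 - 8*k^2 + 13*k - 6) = k^2 - 7*k + 6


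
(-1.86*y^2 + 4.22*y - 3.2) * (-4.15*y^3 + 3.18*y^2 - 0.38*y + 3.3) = 7.719*y^5 - 23.4278*y^4 + 27.4064*y^3 - 17.9176*y^2 + 15.142*y - 10.56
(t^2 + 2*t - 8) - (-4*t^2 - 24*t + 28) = 5*t^2 + 26*t - 36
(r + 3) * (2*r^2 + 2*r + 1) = 2*r^3 + 8*r^2 + 7*r + 3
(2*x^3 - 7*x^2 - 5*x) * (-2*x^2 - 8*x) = -4*x^5 - 2*x^4 + 66*x^3 + 40*x^2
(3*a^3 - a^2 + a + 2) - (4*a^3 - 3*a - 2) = -a^3 - a^2 + 4*a + 4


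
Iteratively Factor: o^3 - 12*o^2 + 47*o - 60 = (o - 4)*(o^2 - 8*o + 15) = (o - 4)*(o - 3)*(o - 5)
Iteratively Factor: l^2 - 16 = (l + 4)*(l - 4)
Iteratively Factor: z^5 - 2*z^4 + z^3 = (z)*(z^4 - 2*z^3 + z^2) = z*(z - 1)*(z^3 - z^2) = z^2*(z - 1)*(z^2 - z) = z^3*(z - 1)*(z - 1)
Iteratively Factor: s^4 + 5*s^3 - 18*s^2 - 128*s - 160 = (s - 5)*(s^3 + 10*s^2 + 32*s + 32) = (s - 5)*(s + 2)*(s^2 + 8*s + 16) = (s - 5)*(s + 2)*(s + 4)*(s + 4)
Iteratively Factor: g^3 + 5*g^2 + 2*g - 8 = (g + 2)*(g^2 + 3*g - 4) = (g + 2)*(g + 4)*(g - 1)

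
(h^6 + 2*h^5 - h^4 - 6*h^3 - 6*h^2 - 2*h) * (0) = 0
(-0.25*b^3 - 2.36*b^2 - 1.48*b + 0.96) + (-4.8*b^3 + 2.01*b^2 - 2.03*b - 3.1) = -5.05*b^3 - 0.35*b^2 - 3.51*b - 2.14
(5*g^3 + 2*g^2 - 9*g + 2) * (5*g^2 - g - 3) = 25*g^5 + 5*g^4 - 62*g^3 + 13*g^2 + 25*g - 6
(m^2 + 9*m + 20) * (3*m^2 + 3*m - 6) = 3*m^4 + 30*m^3 + 81*m^2 + 6*m - 120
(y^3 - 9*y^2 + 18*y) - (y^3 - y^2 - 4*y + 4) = -8*y^2 + 22*y - 4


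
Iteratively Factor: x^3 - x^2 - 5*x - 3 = (x - 3)*(x^2 + 2*x + 1) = (x - 3)*(x + 1)*(x + 1)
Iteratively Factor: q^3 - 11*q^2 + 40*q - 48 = (q - 3)*(q^2 - 8*q + 16) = (q - 4)*(q - 3)*(q - 4)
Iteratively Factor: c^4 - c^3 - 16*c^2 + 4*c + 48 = (c + 2)*(c^3 - 3*c^2 - 10*c + 24) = (c + 2)*(c + 3)*(c^2 - 6*c + 8) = (c - 4)*(c + 2)*(c + 3)*(c - 2)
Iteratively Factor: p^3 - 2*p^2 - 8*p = (p)*(p^2 - 2*p - 8) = p*(p + 2)*(p - 4)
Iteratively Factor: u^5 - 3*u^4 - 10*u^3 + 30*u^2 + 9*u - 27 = (u - 1)*(u^4 - 2*u^3 - 12*u^2 + 18*u + 27) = (u - 3)*(u - 1)*(u^3 + u^2 - 9*u - 9) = (u - 3)^2*(u - 1)*(u^2 + 4*u + 3) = (u - 3)^2*(u - 1)*(u + 3)*(u + 1)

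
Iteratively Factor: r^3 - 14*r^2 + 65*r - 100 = (r - 5)*(r^2 - 9*r + 20) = (r - 5)^2*(r - 4)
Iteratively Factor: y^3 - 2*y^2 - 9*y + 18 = (y - 2)*(y^2 - 9) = (y - 2)*(y + 3)*(y - 3)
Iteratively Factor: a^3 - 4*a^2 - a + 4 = (a - 1)*(a^2 - 3*a - 4) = (a - 4)*(a - 1)*(a + 1)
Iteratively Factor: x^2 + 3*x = (x)*(x + 3)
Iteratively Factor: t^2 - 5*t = (t)*(t - 5)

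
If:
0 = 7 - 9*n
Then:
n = 7/9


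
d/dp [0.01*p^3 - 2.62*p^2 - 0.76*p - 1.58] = 0.03*p^2 - 5.24*p - 0.76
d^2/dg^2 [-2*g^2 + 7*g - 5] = -4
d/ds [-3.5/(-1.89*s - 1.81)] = -6.615/(1.89*s + 1.81)^2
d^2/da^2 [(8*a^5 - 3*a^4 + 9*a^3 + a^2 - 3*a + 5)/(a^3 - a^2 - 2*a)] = 2*(8*a^9 - 24*a^8 - 24*a^7 + 129*a^6 + 219*a^5 + 9*a^4 - 15*a^3 - 15*a^2 + 30*a + 20)/(a^3*(a^6 - 3*a^5 - 3*a^4 + 11*a^3 + 6*a^2 - 12*a - 8))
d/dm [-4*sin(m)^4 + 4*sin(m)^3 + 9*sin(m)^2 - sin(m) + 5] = (-16*sin(m)^3 + 12*sin(m)^2 + 18*sin(m) - 1)*cos(m)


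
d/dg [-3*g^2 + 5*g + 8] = 5 - 6*g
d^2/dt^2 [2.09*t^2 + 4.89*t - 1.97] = 4.18000000000000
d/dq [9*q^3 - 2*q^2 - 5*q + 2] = 27*q^2 - 4*q - 5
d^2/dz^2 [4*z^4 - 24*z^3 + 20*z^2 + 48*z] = 48*z^2 - 144*z + 40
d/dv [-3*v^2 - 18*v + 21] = -6*v - 18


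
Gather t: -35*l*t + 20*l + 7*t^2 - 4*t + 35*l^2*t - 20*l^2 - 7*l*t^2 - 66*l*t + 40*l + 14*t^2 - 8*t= -20*l^2 + 60*l + t^2*(21 - 7*l) + t*(35*l^2 - 101*l - 12)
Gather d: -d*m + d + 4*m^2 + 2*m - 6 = d*(1 - m) + 4*m^2 + 2*m - 6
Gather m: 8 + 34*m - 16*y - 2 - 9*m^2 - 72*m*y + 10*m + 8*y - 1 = -9*m^2 + m*(44 - 72*y) - 8*y + 5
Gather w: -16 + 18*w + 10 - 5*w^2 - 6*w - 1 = -5*w^2 + 12*w - 7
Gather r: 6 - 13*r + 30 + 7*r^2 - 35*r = 7*r^2 - 48*r + 36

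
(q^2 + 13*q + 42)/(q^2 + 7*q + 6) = (q + 7)/(q + 1)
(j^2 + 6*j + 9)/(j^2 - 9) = (j + 3)/(j - 3)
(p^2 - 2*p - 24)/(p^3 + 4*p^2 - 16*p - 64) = (p - 6)/(p^2 - 16)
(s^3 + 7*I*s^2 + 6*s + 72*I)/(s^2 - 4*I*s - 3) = (s^2 + 10*I*s - 24)/(s - I)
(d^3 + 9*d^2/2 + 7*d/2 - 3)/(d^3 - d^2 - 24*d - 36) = (d - 1/2)/(d - 6)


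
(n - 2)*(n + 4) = n^2 + 2*n - 8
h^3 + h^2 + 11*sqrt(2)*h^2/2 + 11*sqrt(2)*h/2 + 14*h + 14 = (h + 1)*(h + 2*sqrt(2))*(h + 7*sqrt(2)/2)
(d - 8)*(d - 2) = d^2 - 10*d + 16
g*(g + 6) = g^2 + 6*g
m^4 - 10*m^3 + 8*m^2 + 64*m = m*(m - 8)*(m - 4)*(m + 2)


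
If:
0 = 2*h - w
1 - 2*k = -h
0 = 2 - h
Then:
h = 2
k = 3/2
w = 4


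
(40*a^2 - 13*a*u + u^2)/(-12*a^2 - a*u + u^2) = (-40*a^2 + 13*a*u - u^2)/(12*a^2 + a*u - u^2)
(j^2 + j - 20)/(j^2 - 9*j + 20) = (j + 5)/(j - 5)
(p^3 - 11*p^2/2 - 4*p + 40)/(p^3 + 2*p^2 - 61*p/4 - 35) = 2*(p - 4)/(2*p + 7)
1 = 1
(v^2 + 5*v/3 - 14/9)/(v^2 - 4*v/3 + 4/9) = (3*v + 7)/(3*v - 2)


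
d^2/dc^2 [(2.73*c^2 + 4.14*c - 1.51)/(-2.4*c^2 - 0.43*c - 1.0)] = (-42.05808*c^3 + 91.4976*c^2 + 68.96592*c - 8.589202)/(13.824*c^6 + 7.4304*c^5 + 18.61128*c^4 + 6.271507*c^3 + 7.7547*c^2 + 1.29*c + 1.0)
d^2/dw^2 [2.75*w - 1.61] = 0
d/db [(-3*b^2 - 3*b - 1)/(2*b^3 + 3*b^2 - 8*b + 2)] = (6*b^4 + 12*b^3 + 39*b^2 - 6*b - 14)/(4*b^6 + 12*b^5 - 23*b^4 - 40*b^3 + 76*b^2 - 32*b + 4)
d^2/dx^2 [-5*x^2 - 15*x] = -10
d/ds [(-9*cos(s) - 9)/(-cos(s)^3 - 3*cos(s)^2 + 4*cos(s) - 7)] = 9*(15*cos(s)/2 + 3*cos(2*s) + cos(3*s)/2 - 8)*sin(s)/(cos(s)^3 + 3*cos(s)^2 - 4*cos(s) + 7)^2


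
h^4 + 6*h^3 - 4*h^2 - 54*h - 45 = (h - 3)*(h + 1)*(h + 3)*(h + 5)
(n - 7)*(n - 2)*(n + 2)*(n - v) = n^4 - n^3*v - 7*n^3 + 7*n^2*v - 4*n^2 + 4*n*v + 28*n - 28*v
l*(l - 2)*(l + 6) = l^3 + 4*l^2 - 12*l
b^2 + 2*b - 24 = (b - 4)*(b + 6)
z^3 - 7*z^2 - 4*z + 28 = (z - 7)*(z - 2)*(z + 2)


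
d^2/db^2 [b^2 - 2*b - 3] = 2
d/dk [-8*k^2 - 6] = -16*k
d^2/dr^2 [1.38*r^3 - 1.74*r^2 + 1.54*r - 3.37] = 8.28*r - 3.48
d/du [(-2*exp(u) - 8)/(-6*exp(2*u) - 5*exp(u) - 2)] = 2*(-(exp(u) + 4)*(12*exp(u) + 5) + 6*exp(2*u) + 5*exp(u) + 2)*exp(u)/(6*exp(2*u) + 5*exp(u) + 2)^2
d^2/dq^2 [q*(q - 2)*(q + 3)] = 6*q + 2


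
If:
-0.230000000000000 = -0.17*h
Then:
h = 1.35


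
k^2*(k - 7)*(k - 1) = k^4 - 8*k^3 + 7*k^2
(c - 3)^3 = c^3 - 9*c^2 + 27*c - 27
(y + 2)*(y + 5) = y^2 + 7*y + 10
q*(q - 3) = q^2 - 3*q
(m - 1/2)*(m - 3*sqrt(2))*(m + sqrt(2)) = m^3 - 2*sqrt(2)*m^2 - m^2/2 - 6*m + sqrt(2)*m + 3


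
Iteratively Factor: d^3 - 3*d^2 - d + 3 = (d - 3)*(d^2 - 1) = (d - 3)*(d + 1)*(d - 1)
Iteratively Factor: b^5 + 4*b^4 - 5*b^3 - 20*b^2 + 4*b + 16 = (b - 1)*(b^4 + 5*b^3 - 20*b - 16) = (b - 1)*(b + 4)*(b^3 + b^2 - 4*b - 4) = (b - 1)*(b + 2)*(b + 4)*(b^2 - b - 2) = (b - 1)*(b + 1)*(b + 2)*(b + 4)*(b - 2)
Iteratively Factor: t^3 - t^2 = (t)*(t^2 - t) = t^2*(t - 1)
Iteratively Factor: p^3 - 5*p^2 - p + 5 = (p + 1)*(p^2 - 6*p + 5) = (p - 1)*(p + 1)*(p - 5)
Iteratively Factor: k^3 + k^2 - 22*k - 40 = (k + 2)*(k^2 - k - 20) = (k + 2)*(k + 4)*(k - 5)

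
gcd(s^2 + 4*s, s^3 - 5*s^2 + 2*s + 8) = 1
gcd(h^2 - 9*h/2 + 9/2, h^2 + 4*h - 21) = h - 3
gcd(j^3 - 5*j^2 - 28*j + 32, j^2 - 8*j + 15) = 1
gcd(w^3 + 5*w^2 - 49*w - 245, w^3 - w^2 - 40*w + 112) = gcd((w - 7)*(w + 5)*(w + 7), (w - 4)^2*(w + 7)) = w + 7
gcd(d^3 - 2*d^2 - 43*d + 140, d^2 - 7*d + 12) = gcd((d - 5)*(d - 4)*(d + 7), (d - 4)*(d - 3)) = d - 4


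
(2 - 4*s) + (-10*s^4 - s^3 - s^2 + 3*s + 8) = -10*s^4 - s^3 - s^2 - s + 10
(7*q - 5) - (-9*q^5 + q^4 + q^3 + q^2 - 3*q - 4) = 9*q^5 - q^4 - q^3 - q^2 + 10*q - 1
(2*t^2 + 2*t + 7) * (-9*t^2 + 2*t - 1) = -18*t^4 - 14*t^3 - 61*t^2 + 12*t - 7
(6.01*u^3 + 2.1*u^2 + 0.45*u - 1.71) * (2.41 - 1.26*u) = -7.5726*u^4 + 11.8381*u^3 + 4.494*u^2 + 3.2391*u - 4.1211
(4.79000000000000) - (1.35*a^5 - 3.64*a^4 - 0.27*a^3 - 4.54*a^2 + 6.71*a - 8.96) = -1.35*a^5 + 3.64*a^4 + 0.27*a^3 + 4.54*a^2 - 6.71*a + 13.75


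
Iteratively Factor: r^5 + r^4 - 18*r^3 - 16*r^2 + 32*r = (r + 4)*(r^4 - 3*r^3 - 6*r^2 + 8*r) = (r - 4)*(r + 4)*(r^3 + r^2 - 2*r) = (r - 4)*(r + 2)*(r + 4)*(r^2 - r) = r*(r - 4)*(r + 2)*(r + 4)*(r - 1)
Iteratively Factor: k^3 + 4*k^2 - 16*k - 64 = (k - 4)*(k^2 + 8*k + 16) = (k - 4)*(k + 4)*(k + 4)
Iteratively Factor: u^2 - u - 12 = (u + 3)*(u - 4)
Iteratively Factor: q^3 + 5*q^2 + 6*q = (q)*(q^2 + 5*q + 6) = q*(q + 3)*(q + 2)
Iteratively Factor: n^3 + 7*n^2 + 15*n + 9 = (n + 3)*(n^2 + 4*n + 3) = (n + 3)^2*(n + 1)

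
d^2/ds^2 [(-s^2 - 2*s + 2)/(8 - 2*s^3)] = (s^6 + 6*s^5 - 12*s^4 + 28*s^3 + 48*s^2 - 24*s + 16)/(s^9 - 12*s^6 + 48*s^3 - 64)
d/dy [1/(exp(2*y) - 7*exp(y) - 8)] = (7 - 2*exp(y))*exp(y)/(-exp(2*y) + 7*exp(y) + 8)^2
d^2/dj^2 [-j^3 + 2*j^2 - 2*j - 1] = 4 - 6*j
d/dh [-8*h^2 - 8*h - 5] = -16*h - 8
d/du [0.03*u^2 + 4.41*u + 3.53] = 0.06*u + 4.41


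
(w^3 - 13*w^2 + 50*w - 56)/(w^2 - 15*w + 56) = (w^2 - 6*w + 8)/(w - 8)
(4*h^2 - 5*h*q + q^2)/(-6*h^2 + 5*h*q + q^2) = (-4*h + q)/(6*h + q)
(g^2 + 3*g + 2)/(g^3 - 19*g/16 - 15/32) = 32*(g^2 + 3*g + 2)/(32*g^3 - 38*g - 15)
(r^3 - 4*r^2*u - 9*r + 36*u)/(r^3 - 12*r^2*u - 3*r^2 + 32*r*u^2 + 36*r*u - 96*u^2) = (r + 3)/(r - 8*u)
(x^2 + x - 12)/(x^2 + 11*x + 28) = (x - 3)/(x + 7)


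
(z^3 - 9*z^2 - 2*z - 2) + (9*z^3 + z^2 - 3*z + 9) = 10*z^3 - 8*z^2 - 5*z + 7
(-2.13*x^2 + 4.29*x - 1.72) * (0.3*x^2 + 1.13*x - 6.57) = -0.639*x^4 - 1.1199*x^3 + 18.3258*x^2 - 30.1289*x + 11.3004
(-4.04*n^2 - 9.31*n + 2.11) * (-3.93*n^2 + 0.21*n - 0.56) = 15.8772*n^4 + 35.7399*n^3 - 7.985*n^2 + 5.6567*n - 1.1816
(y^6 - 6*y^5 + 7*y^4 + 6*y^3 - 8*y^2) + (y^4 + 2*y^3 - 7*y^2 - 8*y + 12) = y^6 - 6*y^5 + 8*y^4 + 8*y^3 - 15*y^2 - 8*y + 12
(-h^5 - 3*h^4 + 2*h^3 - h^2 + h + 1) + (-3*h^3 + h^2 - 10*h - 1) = -h^5 - 3*h^4 - h^3 - 9*h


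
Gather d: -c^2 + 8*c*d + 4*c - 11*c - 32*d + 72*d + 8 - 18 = -c^2 - 7*c + d*(8*c + 40) - 10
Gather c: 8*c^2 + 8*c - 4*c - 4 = 8*c^2 + 4*c - 4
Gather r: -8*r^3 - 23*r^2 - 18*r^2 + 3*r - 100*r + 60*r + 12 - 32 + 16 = -8*r^3 - 41*r^2 - 37*r - 4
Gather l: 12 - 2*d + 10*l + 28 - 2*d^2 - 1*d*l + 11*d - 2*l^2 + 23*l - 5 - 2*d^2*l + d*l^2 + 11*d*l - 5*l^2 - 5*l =-2*d^2 + 9*d + l^2*(d - 7) + l*(-2*d^2 + 10*d + 28) + 35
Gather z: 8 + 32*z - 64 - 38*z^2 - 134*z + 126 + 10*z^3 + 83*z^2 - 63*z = 10*z^3 + 45*z^2 - 165*z + 70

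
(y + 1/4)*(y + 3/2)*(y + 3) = y^3 + 19*y^2/4 + 45*y/8 + 9/8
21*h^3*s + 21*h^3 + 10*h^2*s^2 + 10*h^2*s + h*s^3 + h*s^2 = (3*h + s)*(7*h + s)*(h*s + h)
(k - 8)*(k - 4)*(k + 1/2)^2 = k^4 - 11*k^3 + 81*k^2/4 + 29*k + 8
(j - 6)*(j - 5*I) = j^2 - 6*j - 5*I*j + 30*I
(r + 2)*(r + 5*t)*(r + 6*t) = r^3 + 11*r^2*t + 2*r^2 + 30*r*t^2 + 22*r*t + 60*t^2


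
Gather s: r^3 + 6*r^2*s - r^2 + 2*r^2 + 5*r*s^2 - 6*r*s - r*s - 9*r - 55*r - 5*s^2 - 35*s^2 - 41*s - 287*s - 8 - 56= r^3 + r^2 - 64*r + s^2*(5*r - 40) + s*(6*r^2 - 7*r - 328) - 64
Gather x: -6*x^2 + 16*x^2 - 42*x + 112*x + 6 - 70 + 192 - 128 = 10*x^2 + 70*x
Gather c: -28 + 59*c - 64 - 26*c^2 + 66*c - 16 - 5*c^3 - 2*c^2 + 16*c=-5*c^3 - 28*c^2 + 141*c - 108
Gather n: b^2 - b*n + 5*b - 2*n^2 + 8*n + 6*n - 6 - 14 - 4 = b^2 + 5*b - 2*n^2 + n*(14 - b) - 24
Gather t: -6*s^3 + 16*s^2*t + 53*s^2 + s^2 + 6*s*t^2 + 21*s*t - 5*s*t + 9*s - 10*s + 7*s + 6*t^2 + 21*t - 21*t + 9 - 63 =-6*s^3 + 54*s^2 + 6*s + t^2*(6*s + 6) + t*(16*s^2 + 16*s) - 54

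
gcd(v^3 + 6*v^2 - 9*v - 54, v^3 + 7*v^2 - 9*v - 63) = v^2 - 9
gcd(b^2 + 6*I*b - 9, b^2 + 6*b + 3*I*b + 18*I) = b + 3*I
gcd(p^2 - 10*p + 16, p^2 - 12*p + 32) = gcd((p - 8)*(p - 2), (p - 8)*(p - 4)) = p - 8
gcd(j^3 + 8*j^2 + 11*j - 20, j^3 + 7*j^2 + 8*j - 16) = j^2 + 3*j - 4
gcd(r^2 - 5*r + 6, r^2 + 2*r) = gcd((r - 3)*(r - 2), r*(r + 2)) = 1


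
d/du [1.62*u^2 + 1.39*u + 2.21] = 3.24*u + 1.39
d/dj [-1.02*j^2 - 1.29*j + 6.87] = -2.04*j - 1.29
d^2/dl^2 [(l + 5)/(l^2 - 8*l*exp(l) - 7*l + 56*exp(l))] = 2*((l + 5)*(8*l*exp(l) - 2*l - 48*exp(l) + 7)^2 + (l^2 - 8*l*exp(l) - 7*l + 56*exp(l))*(8*l*exp(l) - 2*l - (l + 5)*(-4*l*exp(l) + 20*exp(l) + 1) - 48*exp(l) + 7))/(l^2 - 8*l*exp(l) - 7*l + 56*exp(l))^3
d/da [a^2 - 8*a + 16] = 2*a - 8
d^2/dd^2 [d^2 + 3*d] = 2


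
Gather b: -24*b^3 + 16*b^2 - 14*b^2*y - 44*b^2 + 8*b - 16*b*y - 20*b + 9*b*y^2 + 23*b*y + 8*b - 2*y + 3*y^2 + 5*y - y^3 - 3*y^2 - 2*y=-24*b^3 + b^2*(-14*y - 28) + b*(9*y^2 + 7*y - 4) - y^3 + y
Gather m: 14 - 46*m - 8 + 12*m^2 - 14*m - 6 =12*m^2 - 60*m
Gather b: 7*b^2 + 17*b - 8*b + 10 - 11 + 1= 7*b^2 + 9*b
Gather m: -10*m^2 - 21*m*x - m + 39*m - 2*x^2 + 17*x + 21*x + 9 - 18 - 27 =-10*m^2 + m*(38 - 21*x) - 2*x^2 + 38*x - 36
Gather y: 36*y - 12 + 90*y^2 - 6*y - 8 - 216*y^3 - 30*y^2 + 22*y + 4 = -216*y^3 + 60*y^2 + 52*y - 16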